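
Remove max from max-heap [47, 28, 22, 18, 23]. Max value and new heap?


Max = 47
Replace root with last, heapify down
Resulting heap: [28, 23, 22, 18]


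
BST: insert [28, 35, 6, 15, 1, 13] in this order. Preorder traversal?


Root = 28; build tree by BST insertion.
Preorder traversal: [28, 6, 1, 15, 13, 35]


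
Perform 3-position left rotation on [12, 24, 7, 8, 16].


Left rotate by 3: [8, 16, 12, 24, 7]


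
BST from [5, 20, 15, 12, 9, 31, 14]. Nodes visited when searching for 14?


BST root = 5
Search for 14: compare at each node
Path: [5, 20, 15, 12, 14]


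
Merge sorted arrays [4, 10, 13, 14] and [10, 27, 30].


Compare heads, take smaller each step.
Merged: [4, 10, 10, 13, 14, 27, 30]


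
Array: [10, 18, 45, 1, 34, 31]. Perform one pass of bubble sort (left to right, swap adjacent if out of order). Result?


After one pass: [10, 18, 1, 34, 31, 45]


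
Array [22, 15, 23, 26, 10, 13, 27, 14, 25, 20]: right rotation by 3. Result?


Right rotate by 3: [14, 25, 20, 22, 15, 23, 26, 10, 13, 27]


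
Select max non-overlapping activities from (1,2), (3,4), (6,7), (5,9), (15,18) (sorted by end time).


Greedy: pick earliest-ending, then skip overlaps.
Selected (4 activities): [(1, 2), (3, 4), (6, 7), (15, 18)]


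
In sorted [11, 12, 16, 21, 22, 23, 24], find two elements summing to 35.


Two pointers: lo=0, hi=6
Found pair: (11, 24) summing to 35


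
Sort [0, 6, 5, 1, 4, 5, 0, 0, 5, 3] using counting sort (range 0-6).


Count array: [3, 1, 0, 1, 1, 3, 1]
Reconstruct: [0, 0, 0, 1, 3, 4, 5, 5, 5, 6]


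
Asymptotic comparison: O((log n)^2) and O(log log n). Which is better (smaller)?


double-logarithmic grows slower than polylogarithmic
O(log log n) is asymptotically smaller; O((log n)^2) grows faster


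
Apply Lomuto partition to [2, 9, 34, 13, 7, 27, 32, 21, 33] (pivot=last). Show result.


Elements <= 33 go left of pivot.
Result: [2, 9, 13, 7, 27, 32, 21, 33, 34], pivot at index 7


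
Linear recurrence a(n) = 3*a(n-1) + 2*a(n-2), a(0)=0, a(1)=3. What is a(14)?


Build bottom-up:
...a(12)=3030885, a(13)=10794657, a(14)=3*10794657+2*3030885=38445741


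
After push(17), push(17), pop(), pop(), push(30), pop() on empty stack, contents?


push(17) -> [17]
push(17) -> [17, 17]
pop() returns 17 -> [17]
pop() returns 17 -> []
push(30) -> [30]
pop() returns 30 -> []
Final stack (bottom to top): []


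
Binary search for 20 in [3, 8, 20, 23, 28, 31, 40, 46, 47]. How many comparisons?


Search for 20:
[0,8] mid=4 arr[4]=28
[0,3] mid=1 arr[1]=8
[2,3] mid=2 arr[2]=20
Total: 3 comparisons


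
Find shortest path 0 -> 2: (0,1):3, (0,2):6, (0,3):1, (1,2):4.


Dijkstra from 0:
Distances: {0: 0, 1: 3, 2: 6, 3: 1}
Shortest distance to 2 = 6, path = [0, 2]


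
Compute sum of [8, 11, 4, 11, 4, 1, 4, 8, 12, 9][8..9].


Prefix sums: [0, 8, 19, 23, 34, 38, 39, 43, 51, 63, 72]
Sum[8..9] = prefix[10] - prefix[8] = 72 - 51 = 21


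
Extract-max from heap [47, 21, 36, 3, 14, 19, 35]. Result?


Max = 47
Replace root with last, heapify down
Resulting heap: [36, 21, 35, 3, 14, 19]


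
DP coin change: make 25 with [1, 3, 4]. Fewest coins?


dp[0]=0; dp[i]=1+min(dp[i-c] for c in coins)
...dp[20]=5, dp[21]=6, dp[22]=6, dp[23]=6, dp[24]=6, dp[25]=7
Minimum coins for 25 = 7


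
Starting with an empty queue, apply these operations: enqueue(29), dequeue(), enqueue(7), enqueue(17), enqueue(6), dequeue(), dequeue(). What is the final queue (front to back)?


enqueue(29) -> [29]
dequeue() returns 29 -> []
enqueue(7) -> [7]
enqueue(17) -> [7, 17]
enqueue(6) -> [7, 17, 6]
dequeue() returns 7 -> [17, 6]
dequeue() returns 17 -> [6]
Final queue (front to back): [6]


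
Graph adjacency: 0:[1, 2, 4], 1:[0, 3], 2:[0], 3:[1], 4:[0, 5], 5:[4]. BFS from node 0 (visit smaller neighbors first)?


BFS queue: start with [0]
Visit order: [0, 1, 2, 4, 3, 5]


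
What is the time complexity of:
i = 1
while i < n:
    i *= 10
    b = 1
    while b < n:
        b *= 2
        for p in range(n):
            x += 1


Per nesting level: O(log n) * O(log n) * O(n) = O(n (log n)^2)
Complexity: O(n (log n)^2)


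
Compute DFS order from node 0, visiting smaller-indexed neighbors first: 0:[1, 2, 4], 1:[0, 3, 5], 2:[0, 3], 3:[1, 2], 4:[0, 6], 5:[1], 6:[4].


DFS stack-based: start with [0]
Visit order: [0, 1, 3, 2, 5, 4, 6]


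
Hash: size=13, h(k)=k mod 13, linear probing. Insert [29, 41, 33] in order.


Insertions: 29->slot 3; 41->slot 2; 33->slot 7
Table: [None, None, 41, 29, None, None, None, 33, None, None, None, None, None]


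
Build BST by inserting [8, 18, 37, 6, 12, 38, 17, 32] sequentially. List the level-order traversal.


Root = 8; build tree by BST insertion.
Level-Order traversal: [8, 6, 18, 12, 37, 17, 32, 38]


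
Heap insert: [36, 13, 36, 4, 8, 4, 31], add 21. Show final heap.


Append 21: [36, 13, 36, 4, 8, 4, 31, 21]
Bubble up: swap idx 7(21) with idx 3(4); swap idx 3(21) with idx 1(13)
Result: [36, 21, 36, 13, 8, 4, 31, 4]


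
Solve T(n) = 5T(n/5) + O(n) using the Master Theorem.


a=5, b=5, c=1. log_5(5)=1 = c=1. Case 2: O(n^c log n) = O(n log n)
Complexity: O(n log n)


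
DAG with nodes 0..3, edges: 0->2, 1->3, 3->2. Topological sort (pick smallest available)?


Kahn's algorithm, process smallest node first
Order: [0, 1, 3, 2]


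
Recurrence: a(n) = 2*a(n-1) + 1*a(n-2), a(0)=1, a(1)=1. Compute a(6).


Build bottom-up:
...a(4)=17, a(5)=41, a(6)=2*41+1*17=99


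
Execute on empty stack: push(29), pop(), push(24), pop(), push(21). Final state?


push(29) -> [29]
pop() returns 29 -> []
push(24) -> [24]
pop() returns 24 -> []
push(21) -> [21]
Final stack (bottom to top): [21]


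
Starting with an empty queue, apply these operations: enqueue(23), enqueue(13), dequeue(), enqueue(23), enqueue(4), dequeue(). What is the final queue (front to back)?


enqueue(23) -> [23]
enqueue(13) -> [23, 13]
dequeue() returns 23 -> [13]
enqueue(23) -> [13, 23]
enqueue(4) -> [13, 23, 4]
dequeue() returns 13 -> [23, 4]
Final queue (front to back): [23, 4]


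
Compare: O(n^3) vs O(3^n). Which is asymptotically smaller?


cubic grows slower than exponential (base 3)
O(n^3) is asymptotically smaller; O(3^n) grows faster


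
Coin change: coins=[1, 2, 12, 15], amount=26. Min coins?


dp[0]=0; dp[i]=1+min(dp[i-c] for c in coins)
...dp[21]=4, dp[22]=5, dp[23]=5, dp[24]=2, dp[25]=3, dp[26]=3
Minimum coins for 26 = 3


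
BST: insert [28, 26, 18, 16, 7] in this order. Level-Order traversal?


Root = 28; build tree by BST insertion.
Level-Order traversal: [28, 26, 18, 16, 7]


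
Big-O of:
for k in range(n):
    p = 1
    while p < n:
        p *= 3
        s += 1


Per nesting level: O(n) * O(log n) = O(n log n)
Complexity: O(n log n)


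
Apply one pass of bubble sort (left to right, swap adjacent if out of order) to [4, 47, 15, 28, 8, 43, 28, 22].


After one pass: [4, 15, 28, 8, 43, 28, 22, 47]


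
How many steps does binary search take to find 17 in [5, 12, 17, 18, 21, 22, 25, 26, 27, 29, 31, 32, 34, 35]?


Search for 17:
[0,13] mid=6 arr[6]=25
[0,5] mid=2 arr[2]=17
Total: 2 comparisons


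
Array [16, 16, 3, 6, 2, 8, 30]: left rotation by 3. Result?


Left rotate by 3: [6, 2, 8, 30, 16, 16, 3]


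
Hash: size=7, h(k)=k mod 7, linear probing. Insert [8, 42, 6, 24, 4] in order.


Insertions: 8->slot 1; 42->slot 0; 6->slot 6; 24->slot 3; 4->slot 4
Table: [42, 8, None, 24, 4, None, 6]


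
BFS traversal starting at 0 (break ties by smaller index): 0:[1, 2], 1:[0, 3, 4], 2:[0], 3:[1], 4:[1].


BFS queue: start with [0]
Visit order: [0, 1, 2, 3, 4]


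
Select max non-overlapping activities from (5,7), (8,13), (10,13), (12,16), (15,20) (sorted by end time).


Greedy: pick earliest-ending, then skip overlaps.
Selected (3 activities): [(5, 7), (8, 13), (15, 20)]


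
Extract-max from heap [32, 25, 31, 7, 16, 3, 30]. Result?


Max = 32
Replace root with last, heapify down
Resulting heap: [31, 25, 30, 7, 16, 3]


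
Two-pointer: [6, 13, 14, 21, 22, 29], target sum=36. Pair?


Two pointers: lo=0, hi=5
Found pair: (14, 22) summing to 36


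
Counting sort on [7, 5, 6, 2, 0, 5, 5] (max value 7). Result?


Count array: [1, 0, 1, 0, 0, 3, 1, 1]
Reconstruct: [0, 2, 5, 5, 5, 6, 7]


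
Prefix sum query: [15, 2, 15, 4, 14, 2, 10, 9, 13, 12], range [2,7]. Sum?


Prefix sums: [0, 15, 17, 32, 36, 50, 52, 62, 71, 84, 96]
Sum[2..7] = prefix[8] - prefix[2] = 71 - 17 = 54


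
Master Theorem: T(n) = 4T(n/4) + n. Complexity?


a=4, b=4, c=1. log_4(4)=1 = c=1. Case 2: O(n^c log n) = O(n log n)
Complexity: O(n log n)


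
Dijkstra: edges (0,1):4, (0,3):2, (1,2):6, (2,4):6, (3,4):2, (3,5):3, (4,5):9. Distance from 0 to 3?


Dijkstra from 0:
Distances: {0: 0, 1: 4, 2: 10, 3: 2, 4: 4, 5: 5}
Shortest distance to 3 = 2, path = [0, 3]


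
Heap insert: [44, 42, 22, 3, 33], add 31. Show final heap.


Append 31: [44, 42, 22, 3, 33, 31]
Bubble up: swap idx 5(31) with idx 2(22)
Result: [44, 42, 31, 3, 33, 22]


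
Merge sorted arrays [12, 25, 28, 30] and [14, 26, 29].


Compare heads, take smaller each step.
Merged: [12, 14, 25, 26, 28, 29, 30]


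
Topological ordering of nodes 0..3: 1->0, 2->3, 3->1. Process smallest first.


Kahn's algorithm, process smallest node first
Order: [2, 3, 1, 0]


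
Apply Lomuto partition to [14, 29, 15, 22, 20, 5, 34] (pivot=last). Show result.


Elements <= 34 go left of pivot.
Result: [14, 29, 15, 22, 20, 5, 34], pivot at index 6


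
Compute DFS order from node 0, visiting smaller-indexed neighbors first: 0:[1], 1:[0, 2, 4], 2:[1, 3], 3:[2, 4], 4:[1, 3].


DFS stack-based: start with [0]
Visit order: [0, 1, 2, 3, 4]


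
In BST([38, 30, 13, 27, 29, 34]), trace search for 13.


BST root = 38
Search for 13: compare at each node
Path: [38, 30, 13]


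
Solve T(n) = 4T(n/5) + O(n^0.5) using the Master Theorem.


a=4, b=5, c=0.5. log_5(4)=0.861 > c=0.5. Case 1: O(n^log_b(a)) = O(n^0.861)
Complexity: O(n^0.861)


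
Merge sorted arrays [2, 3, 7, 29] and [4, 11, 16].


Compare heads, take smaller each step.
Merged: [2, 3, 4, 7, 11, 16, 29]


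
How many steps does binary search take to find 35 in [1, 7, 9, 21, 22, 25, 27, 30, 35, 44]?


Search for 35:
[0,9] mid=4 arr[4]=22
[5,9] mid=7 arr[7]=30
[8,9] mid=8 arr[8]=35
Total: 3 comparisons


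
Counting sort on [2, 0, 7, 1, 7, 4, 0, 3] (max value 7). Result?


Count array: [2, 1, 1, 1, 1, 0, 0, 2]
Reconstruct: [0, 0, 1, 2, 3, 4, 7, 7]


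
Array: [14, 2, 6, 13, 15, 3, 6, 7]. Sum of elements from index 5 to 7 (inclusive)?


Prefix sums: [0, 14, 16, 22, 35, 50, 53, 59, 66]
Sum[5..7] = prefix[8] - prefix[5] = 66 - 50 = 16


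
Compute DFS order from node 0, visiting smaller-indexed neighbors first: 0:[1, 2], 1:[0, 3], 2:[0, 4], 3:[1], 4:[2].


DFS stack-based: start with [0]
Visit order: [0, 1, 3, 2, 4]


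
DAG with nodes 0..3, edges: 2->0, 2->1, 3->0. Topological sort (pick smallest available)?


Kahn's algorithm, process smallest node first
Order: [2, 1, 3, 0]


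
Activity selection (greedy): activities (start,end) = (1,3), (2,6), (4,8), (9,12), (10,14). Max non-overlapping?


Greedy: pick earliest-ending, then skip overlaps.
Selected (3 activities): [(1, 3), (4, 8), (9, 12)]


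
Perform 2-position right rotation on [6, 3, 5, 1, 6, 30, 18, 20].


Right rotate by 2: [18, 20, 6, 3, 5, 1, 6, 30]


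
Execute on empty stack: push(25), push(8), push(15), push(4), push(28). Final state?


push(25) -> [25]
push(8) -> [25, 8]
push(15) -> [25, 8, 15]
push(4) -> [25, 8, 15, 4]
push(28) -> [25, 8, 15, 4, 28]
Final stack (bottom to top): [25, 8, 15, 4, 28]


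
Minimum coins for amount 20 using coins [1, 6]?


dp[0]=0; dp[i]=1+min(dp[i-c] for c in coins)
...dp[15]=5, dp[16]=6, dp[17]=7, dp[18]=3, dp[19]=4, dp[20]=5
Minimum coins for 20 = 5


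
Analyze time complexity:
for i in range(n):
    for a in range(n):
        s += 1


Per nesting level: O(n) * O(n) = O(n^2)
Complexity: O(n^2)


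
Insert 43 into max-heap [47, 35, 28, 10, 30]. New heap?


Append 43: [47, 35, 28, 10, 30, 43]
Bubble up: swap idx 5(43) with idx 2(28)
Result: [47, 35, 43, 10, 30, 28]


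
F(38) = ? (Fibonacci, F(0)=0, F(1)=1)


F(n)=F(n-1)+F(n-2)
...F(36)=14930352, F(37)=24157817, F(38)=39088169


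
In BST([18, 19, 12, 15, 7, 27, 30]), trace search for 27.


BST root = 18
Search for 27: compare at each node
Path: [18, 19, 27]


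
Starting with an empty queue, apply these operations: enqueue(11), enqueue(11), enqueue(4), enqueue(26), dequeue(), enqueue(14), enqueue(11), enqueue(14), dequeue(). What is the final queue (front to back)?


enqueue(11) -> [11]
enqueue(11) -> [11, 11]
enqueue(4) -> [11, 11, 4]
enqueue(26) -> [11, 11, 4, 26]
dequeue() returns 11 -> [11, 4, 26]
enqueue(14) -> [11, 4, 26, 14]
enqueue(11) -> [11, 4, 26, 14, 11]
enqueue(14) -> [11, 4, 26, 14, 11, 14]
dequeue() returns 11 -> [4, 26, 14, 11, 14]
Final queue (front to back): [4, 26, 14, 11, 14]


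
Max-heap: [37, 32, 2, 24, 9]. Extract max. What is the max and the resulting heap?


Max = 37
Replace root with last, heapify down
Resulting heap: [32, 24, 2, 9]


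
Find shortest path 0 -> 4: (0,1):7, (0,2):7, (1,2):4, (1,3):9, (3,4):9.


Dijkstra from 0:
Distances: {0: 0, 1: 7, 2: 7, 3: 16, 4: 25}
Shortest distance to 4 = 25, path = [0, 1, 3, 4]


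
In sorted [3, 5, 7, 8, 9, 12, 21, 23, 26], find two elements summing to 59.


Two pointers: lo=0, hi=8
No pair sums to 59


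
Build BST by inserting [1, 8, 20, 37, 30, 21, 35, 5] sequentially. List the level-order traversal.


Root = 1; build tree by BST insertion.
Level-Order traversal: [1, 8, 5, 20, 37, 30, 21, 35]


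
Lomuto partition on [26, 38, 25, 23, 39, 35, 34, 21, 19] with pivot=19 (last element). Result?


Elements <= 19 go left of pivot.
Result: [19, 38, 25, 23, 39, 35, 34, 21, 26], pivot at index 0


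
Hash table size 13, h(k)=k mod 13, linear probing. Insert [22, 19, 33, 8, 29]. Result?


Insertions: 22->slot 9; 19->slot 6; 33->slot 7; 8->slot 8; 29->slot 3
Table: [None, None, None, 29, None, None, 19, 33, 8, 22, None, None, None]


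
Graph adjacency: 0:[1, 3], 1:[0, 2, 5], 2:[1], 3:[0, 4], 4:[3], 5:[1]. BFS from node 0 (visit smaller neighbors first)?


BFS queue: start with [0]
Visit order: [0, 1, 3, 2, 5, 4]


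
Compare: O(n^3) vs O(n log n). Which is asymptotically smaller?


linearithmic grows slower than cubic
O(n log n) is asymptotically smaller; O(n^3) grows faster


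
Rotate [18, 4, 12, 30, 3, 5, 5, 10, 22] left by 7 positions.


Left rotate by 7: [10, 22, 18, 4, 12, 30, 3, 5, 5]


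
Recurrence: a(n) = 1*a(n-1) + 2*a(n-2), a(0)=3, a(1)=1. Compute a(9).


Build bottom-up:
...a(7)=169, a(8)=343, a(9)=1*343+2*169=681


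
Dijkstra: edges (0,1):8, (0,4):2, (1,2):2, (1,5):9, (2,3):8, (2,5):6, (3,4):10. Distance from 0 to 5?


Dijkstra from 0:
Distances: {0: 0, 1: 8, 2: 10, 3: 12, 4: 2, 5: 16}
Shortest distance to 5 = 16, path = [0, 1, 2, 5]


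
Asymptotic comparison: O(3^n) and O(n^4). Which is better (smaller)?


quartic grows slower than exponential (base 3)
O(n^4) is asymptotically smaller; O(3^n) grows faster


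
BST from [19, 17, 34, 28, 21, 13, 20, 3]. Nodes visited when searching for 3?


BST root = 19
Search for 3: compare at each node
Path: [19, 17, 13, 3]


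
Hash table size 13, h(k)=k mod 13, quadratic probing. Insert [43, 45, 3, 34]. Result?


Insertions: 43->slot 4; 45->slot 6; 3->slot 3; 34->slot 8
Table: [None, None, None, 3, 43, None, 45, None, 34, None, None, None, None]


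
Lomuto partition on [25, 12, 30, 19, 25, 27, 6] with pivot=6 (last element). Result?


Elements <= 6 go left of pivot.
Result: [6, 12, 30, 19, 25, 27, 25], pivot at index 0


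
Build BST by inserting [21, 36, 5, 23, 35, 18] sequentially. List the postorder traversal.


Root = 21; build tree by BST insertion.
Postorder traversal: [18, 5, 35, 23, 36, 21]


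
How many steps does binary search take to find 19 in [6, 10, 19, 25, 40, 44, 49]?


Search for 19:
[0,6] mid=3 arr[3]=25
[0,2] mid=1 arr[1]=10
[2,2] mid=2 arr[2]=19
Total: 3 comparisons


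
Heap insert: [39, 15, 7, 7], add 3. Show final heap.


Append 3: [39, 15, 7, 7, 3]
Bubble up: no swaps needed
Result: [39, 15, 7, 7, 3]


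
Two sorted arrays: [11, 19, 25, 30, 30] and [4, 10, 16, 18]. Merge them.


Compare heads, take smaller each step.
Merged: [4, 10, 11, 16, 18, 19, 25, 30, 30]


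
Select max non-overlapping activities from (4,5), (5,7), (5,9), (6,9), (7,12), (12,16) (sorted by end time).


Greedy: pick earliest-ending, then skip overlaps.
Selected (4 activities): [(4, 5), (5, 7), (7, 12), (12, 16)]


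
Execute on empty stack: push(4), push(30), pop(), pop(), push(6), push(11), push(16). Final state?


push(4) -> [4]
push(30) -> [4, 30]
pop() returns 30 -> [4]
pop() returns 4 -> []
push(6) -> [6]
push(11) -> [6, 11]
push(16) -> [6, 11, 16]
Final stack (bottom to top): [6, 11, 16]


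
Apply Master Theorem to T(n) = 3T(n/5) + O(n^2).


a=3, b=5, c=2. log_5(3)=0.683 < c=2. Case 3: O(n^c) = O(n^2)
Complexity: O(n^2)


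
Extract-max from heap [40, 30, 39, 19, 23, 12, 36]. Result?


Max = 40
Replace root with last, heapify down
Resulting heap: [39, 30, 36, 19, 23, 12]


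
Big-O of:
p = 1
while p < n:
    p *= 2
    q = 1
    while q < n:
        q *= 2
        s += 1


Per nesting level: O(log n) * O(log n) = O((log n)^2)
Complexity: O((log n)^2)


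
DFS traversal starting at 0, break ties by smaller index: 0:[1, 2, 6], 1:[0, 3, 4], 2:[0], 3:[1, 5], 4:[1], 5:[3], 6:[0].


DFS stack-based: start with [0]
Visit order: [0, 1, 3, 5, 4, 2, 6]


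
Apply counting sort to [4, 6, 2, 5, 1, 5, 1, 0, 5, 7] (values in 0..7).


Count array: [1, 2, 1, 0, 1, 3, 1, 1]
Reconstruct: [0, 1, 1, 2, 4, 5, 5, 5, 6, 7]


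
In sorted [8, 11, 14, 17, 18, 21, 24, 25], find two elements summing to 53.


Two pointers: lo=0, hi=7
No pair sums to 53


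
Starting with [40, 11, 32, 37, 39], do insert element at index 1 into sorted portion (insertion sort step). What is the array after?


After one pass: [11, 40, 32, 37, 39]


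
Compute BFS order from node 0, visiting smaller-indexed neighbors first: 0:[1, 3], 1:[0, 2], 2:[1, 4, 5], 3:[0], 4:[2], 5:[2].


BFS queue: start with [0]
Visit order: [0, 1, 3, 2, 4, 5]


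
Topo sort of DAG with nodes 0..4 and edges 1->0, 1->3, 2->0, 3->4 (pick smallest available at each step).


Kahn's algorithm, process smallest node first
Order: [1, 2, 0, 3, 4]


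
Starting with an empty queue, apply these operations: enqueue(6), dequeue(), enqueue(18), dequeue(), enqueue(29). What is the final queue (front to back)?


enqueue(6) -> [6]
dequeue() returns 6 -> []
enqueue(18) -> [18]
dequeue() returns 18 -> []
enqueue(29) -> [29]
Final queue (front to back): [29]


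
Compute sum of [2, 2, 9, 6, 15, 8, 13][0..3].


Prefix sums: [0, 2, 4, 13, 19, 34, 42, 55]
Sum[0..3] = prefix[4] - prefix[0] = 19 - 0 = 19


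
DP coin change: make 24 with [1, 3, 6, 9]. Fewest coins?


dp[0]=0; dp[i]=1+min(dp[i-c] for c in coins)
...dp[19]=3, dp[20]=4, dp[21]=3, dp[22]=4, dp[23]=5, dp[24]=3
Minimum coins for 24 = 3


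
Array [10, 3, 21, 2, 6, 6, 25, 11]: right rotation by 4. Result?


Right rotate by 4: [6, 6, 25, 11, 10, 3, 21, 2]


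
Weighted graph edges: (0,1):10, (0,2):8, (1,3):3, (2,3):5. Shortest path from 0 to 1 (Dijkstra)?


Dijkstra from 0:
Distances: {0: 0, 1: 10, 2: 8, 3: 13}
Shortest distance to 1 = 10, path = [0, 1]


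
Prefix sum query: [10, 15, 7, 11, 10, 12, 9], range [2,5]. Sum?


Prefix sums: [0, 10, 25, 32, 43, 53, 65, 74]
Sum[2..5] = prefix[6] - prefix[2] = 65 - 25 = 40


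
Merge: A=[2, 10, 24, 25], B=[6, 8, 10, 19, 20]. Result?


Compare heads, take smaller each step.
Merged: [2, 6, 8, 10, 10, 19, 20, 24, 25]


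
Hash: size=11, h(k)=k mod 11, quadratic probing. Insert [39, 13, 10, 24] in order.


Insertions: 39->slot 6; 13->slot 2; 10->slot 10; 24->slot 3
Table: [None, None, 13, 24, None, None, 39, None, None, None, 10]


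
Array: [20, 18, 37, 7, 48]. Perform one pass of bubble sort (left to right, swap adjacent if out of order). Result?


After one pass: [18, 20, 7, 37, 48]


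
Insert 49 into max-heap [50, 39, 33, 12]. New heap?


Append 49: [50, 39, 33, 12, 49]
Bubble up: swap idx 4(49) with idx 1(39)
Result: [50, 49, 33, 12, 39]


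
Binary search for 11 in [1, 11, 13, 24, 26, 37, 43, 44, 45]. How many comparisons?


Search for 11:
[0,8] mid=4 arr[4]=26
[0,3] mid=1 arr[1]=11
Total: 2 comparisons


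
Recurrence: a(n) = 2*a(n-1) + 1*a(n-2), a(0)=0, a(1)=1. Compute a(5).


Build bottom-up:
...a(3)=5, a(4)=12, a(5)=2*12+1*5=29


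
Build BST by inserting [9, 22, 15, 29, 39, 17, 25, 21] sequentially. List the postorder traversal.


Root = 9; build tree by BST insertion.
Postorder traversal: [21, 17, 15, 25, 39, 29, 22, 9]


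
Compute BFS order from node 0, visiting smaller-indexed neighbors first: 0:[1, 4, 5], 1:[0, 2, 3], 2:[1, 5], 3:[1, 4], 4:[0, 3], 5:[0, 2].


BFS queue: start with [0]
Visit order: [0, 1, 4, 5, 2, 3]


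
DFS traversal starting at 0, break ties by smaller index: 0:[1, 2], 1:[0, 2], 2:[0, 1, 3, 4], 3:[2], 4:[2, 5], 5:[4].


DFS stack-based: start with [0]
Visit order: [0, 1, 2, 3, 4, 5]


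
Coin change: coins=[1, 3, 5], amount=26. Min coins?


dp[0]=0; dp[i]=1+min(dp[i-c] for c in coins)
...dp[21]=5, dp[22]=6, dp[23]=5, dp[24]=6, dp[25]=5, dp[26]=6
Minimum coins for 26 = 6


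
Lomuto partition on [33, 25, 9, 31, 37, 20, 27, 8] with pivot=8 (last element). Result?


Elements <= 8 go left of pivot.
Result: [8, 25, 9, 31, 37, 20, 27, 33], pivot at index 0


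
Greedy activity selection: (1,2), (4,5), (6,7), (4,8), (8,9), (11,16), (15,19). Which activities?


Greedy: pick earliest-ending, then skip overlaps.
Selected (5 activities): [(1, 2), (4, 5), (6, 7), (8, 9), (11, 16)]


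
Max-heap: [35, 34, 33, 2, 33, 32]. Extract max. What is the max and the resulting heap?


Max = 35
Replace root with last, heapify down
Resulting heap: [34, 33, 33, 2, 32]


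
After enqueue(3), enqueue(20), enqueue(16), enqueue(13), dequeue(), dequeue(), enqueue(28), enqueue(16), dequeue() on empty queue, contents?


enqueue(3) -> [3]
enqueue(20) -> [3, 20]
enqueue(16) -> [3, 20, 16]
enqueue(13) -> [3, 20, 16, 13]
dequeue() returns 3 -> [20, 16, 13]
dequeue() returns 20 -> [16, 13]
enqueue(28) -> [16, 13, 28]
enqueue(16) -> [16, 13, 28, 16]
dequeue() returns 16 -> [13, 28, 16]
Final queue (front to back): [13, 28, 16]


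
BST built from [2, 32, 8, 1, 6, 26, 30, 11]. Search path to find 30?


BST root = 2
Search for 30: compare at each node
Path: [2, 32, 8, 26, 30]


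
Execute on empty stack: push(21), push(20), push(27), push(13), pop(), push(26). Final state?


push(21) -> [21]
push(20) -> [21, 20]
push(27) -> [21, 20, 27]
push(13) -> [21, 20, 27, 13]
pop() returns 13 -> [21, 20, 27]
push(26) -> [21, 20, 27, 26]
Final stack (bottom to top): [21, 20, 27, 26]


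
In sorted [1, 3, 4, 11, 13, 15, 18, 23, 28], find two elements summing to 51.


Two pointers: lo=0, hi=8
Found pair: (23, 28) summing to 51


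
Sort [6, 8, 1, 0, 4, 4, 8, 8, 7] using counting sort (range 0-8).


Count array: [1, 1, 0, 0, 2, 0, 1, 1, 3]
Reconstruct: [0, 1, 4, 4, 6, 7, 8, 8, 8]


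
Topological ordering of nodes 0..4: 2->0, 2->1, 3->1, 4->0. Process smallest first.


Kahn's algorithm, process smallest node first
Order: [2, 3, 1, 4, 0]


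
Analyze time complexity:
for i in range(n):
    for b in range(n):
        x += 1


Per nesting level: O(n) * O(n) = O(n^2)
Complexity: O(n^2)


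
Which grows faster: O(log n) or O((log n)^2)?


logarithmic grows slower than polylogarithmic
O(log n) is asymptotically smaller; O((log n)^2) grows faster


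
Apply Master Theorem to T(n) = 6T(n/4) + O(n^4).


a=6, b=4, c=4. log_4(6)=1.292 < c=4. Case 3: O(n^c) = O(n^4)
Complexity: O(n^4)


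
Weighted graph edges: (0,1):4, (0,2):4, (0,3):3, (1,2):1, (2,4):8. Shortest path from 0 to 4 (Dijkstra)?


Dijkstra from 0:
Distances: {0: 0, 1: 4, 2: 4, 3: 3, 4: 12}
Shortest distance to 4 = 12, path = [0, 2, 4]


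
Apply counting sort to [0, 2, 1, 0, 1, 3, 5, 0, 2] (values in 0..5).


Count array: [3, 2, 2, 1, 0, 1]
Reconstruct: [0, 0, 0, 1, 1, 2, 2, 3, 5]


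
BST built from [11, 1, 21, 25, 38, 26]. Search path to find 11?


BST root = 11
Search for 11: compare at each node
Path: [11]


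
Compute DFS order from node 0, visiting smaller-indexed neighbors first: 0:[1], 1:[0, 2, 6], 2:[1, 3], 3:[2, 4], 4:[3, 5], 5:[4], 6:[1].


DFS stack-based: start with [0]
Visit order: [0, 1, 2, 3, 4, 5, 6]


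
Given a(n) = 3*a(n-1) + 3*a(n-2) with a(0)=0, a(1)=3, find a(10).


Build bottom-up:
...a(8)=27945, a(9)=105948, a(10)=3*105948+3*27945=401679


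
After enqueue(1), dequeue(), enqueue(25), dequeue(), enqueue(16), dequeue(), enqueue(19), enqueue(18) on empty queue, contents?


enqueue(1) -> [1]
dequeue() returns 1 -> []
enqueue(25) -> [25]
dequeue() returns 25 -> []
enqueue(16) -> [16]
dequeue() returns 16 -> []
enqueue(19) -> [19]
enqueue(18) -> [19, 18]
Final queue (front to back): [19, 18]


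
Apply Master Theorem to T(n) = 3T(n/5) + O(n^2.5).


a=3, b=5, c=2.5. log_5(3)=0.683 < c=2.5. Case 3: O(n^c) = O(n^2.500)
Complexity: O(n^2.500)


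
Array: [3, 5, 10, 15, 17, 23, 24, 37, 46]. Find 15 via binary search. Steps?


Search for 15:
[0,8] mid=4 arr[4]=17
[0,3] mid=1 arr[1]=5
[2,3] mid=2 arr[2]=10
[3,3] mid=3 arr[3]=15
Total: 4 comparisons


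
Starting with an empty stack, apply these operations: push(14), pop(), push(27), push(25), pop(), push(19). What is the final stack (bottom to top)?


push(14) -> [14]
pop() returns 14 -> []
push(27) -> [27]
push(25) -> [27, 25]
pop() returns 25 -> [27]
push(19) -> [27, 19]
Final stack (bottom to top): [27, 19]


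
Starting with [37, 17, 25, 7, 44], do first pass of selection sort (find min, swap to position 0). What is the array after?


After one pass: [7, 17, 25, 37, 44]


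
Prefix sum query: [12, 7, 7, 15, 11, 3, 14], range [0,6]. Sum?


Prefix sums: [0, 12, 19, 26, 41, 52, 55, 69]
Sum[0..6] = prefix[7] - prefix[0] = 69 - 0 = 69


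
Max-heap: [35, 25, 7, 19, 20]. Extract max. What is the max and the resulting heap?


Max = 35
Replace root with last, heapify down
Resulting heap: [25, 20, 7, 19]


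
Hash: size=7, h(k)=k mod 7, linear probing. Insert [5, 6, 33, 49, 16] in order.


Insertions: 5->slot 5; 6->slot 6; 33->slot 0; 49->slot 1; 16->slot 2
Table: [33, 49, 16, None, None, 5, 6]


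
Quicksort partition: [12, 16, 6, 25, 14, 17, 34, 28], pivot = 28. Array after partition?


Elements <= 28 go left of pivot.
Result: [12, 16, 6, 25, 14, 17, 28, 34], pivot at index 6


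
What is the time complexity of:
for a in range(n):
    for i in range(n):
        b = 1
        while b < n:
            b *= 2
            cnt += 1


Per nesting level: O(n) * O(n) * O(log n) = O(n^2 log n)
Complexity: O(n^2 log n)


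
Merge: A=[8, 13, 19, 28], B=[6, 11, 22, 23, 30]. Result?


Compare heads, take smaller each step.
Merged: [6, 8, 11, 13, 19, 22, 23, 28, 30]


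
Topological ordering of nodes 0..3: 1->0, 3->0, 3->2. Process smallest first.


Kahn's algorithm, process smallest node first
Order: [1, 3, 0, 2]


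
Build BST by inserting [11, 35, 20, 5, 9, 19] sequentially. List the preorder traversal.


Root = 11; build tree by BST insertion.
Preorder traversal: [11, 5, 9, 35, 20, 19]


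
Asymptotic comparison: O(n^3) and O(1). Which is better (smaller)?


constant grows slower than cubic
O(1) is asymptotically smaller; O(n^3) grows faster


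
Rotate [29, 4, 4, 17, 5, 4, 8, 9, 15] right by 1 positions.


Right rotate by 1: [15, 29, 4, 4, 17, 5, 4, 8, 9]


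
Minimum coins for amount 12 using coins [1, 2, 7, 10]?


dp[0]=0; dp[i]=1+min(dp[i-c] for c in coins)
...dp[7]=1, dp[8]=2, dp[9]=2, dp[10]=1, dp[11]=2, dp[12]=2
Minimum coins for 12 = 2


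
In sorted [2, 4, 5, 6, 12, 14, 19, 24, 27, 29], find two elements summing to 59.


Two pointers: lo=0, hi=9
No pair sums to 59


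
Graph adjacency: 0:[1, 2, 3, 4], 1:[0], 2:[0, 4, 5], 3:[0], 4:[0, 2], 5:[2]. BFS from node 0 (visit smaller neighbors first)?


BFS queue: start with [0]
Visit order: [0, 1, 2, 3, 4, 5]


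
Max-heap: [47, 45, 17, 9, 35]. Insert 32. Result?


Append 32: [47, 45, 17, 9, 35, 32]
Bubble up: swap idx 5(32) with idx 2(17)
Result: [47, 45, 32, 9, 35, 17]


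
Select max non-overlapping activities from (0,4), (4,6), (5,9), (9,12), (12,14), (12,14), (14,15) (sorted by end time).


Greedy: pick earliest-ending, then skip overlaps.
Selected (5 activities): [(0, 4), (4, 6), (9, 12), (12, 14), (14, 15)]


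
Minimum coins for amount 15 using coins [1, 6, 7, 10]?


dp[0]=0; dp[i]=1+min(dp[i-c] for c in coins)
...dp[10]=1, dp[11]=2, dp[12]=2, dp[13]=2, dp[14]=2, dp[15]=3
Minimum coins for 15 = 3


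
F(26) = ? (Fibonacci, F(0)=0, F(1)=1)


F(n)=F(n-1)+F(n-2)
...F(24)=46368, F(25)=75025, F(26)=121393


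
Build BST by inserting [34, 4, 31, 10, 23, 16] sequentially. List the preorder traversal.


Root = 34; build tree by BST insertion.
Preorder traversal: [34, 4, 31, 10, 23, 16]


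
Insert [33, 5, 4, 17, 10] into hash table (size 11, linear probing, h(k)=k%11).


Insertions: 33->slot 0; 5->slot 5; 4->slot 4; 17->slot 6; 10->slot 10
Table: [33, None, None, None, 4, 5, 17, None, None, None, 10]


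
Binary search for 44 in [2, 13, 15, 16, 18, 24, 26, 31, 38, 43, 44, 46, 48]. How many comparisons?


Search for 44:
[0,12] mid=6 arr[6]=26
[7,12] mid=9 arr[9]=43
[10,12] mid=11 arr[11]=46
[10,10] mid=10 arr[10]=44
Total: 4 comparisons


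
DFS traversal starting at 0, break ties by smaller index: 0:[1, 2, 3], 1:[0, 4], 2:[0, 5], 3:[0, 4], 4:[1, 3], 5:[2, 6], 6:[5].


DFS stack-based: start with [0]
Visit order: [0, 1, 4, 3, 2, 5, 6]


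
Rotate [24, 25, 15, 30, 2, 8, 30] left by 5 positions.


Left rotate by 5: [8, 30, 24, 25, 15, 30, 2]


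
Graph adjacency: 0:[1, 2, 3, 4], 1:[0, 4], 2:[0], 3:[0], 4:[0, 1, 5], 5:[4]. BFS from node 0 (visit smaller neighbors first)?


BFS queue: start with [0]
Visit order: [0, 1, 2, 3, 4, 5]


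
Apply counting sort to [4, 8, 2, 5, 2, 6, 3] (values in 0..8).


Count array: [0, 0, 2, 1, 1, 1, 1, 0, 1]
Reconstruct: [2, 2, 3, 4, 5, 6, 8]


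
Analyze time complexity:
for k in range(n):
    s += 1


Per nesting level: O(n) = O(n)
Complexity: O(n)


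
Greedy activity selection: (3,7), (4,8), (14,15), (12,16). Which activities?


Greedy: pick earliest-ending, then skip overlaps.
Selected (2 activities): [(3, 7), (14, 15)]


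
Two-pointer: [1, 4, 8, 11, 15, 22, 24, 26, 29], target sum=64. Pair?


Two pointers: lo=0, hi=8
No pair sums to 64


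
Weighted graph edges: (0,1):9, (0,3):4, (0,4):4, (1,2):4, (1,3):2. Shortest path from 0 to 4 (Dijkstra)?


Dijkstra from 0:
Distances: {0: 0, 1: 6, 2: 10, 3: 4, 4: 4}
Shortest distance to 4 = 4, path = [0, 4]


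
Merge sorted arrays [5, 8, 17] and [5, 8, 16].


Compare heads, take smaller each step.
Merged: [5, 5, 8, 8, 16, 17]


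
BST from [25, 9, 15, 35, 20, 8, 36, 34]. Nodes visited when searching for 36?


BST root = 25
Search for 36: compare at each node
Path: [25, 35, 36]


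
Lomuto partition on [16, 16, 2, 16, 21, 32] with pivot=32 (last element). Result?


Elements <= 32 go left of pivot.
Result: [16, 16, 2, 16, 21, 32], pivot at index 5


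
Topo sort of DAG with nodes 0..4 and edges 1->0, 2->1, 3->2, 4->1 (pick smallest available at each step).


Kahn's algorithm, process smallest node first
Order: [3, 2, 4, 1, 0]


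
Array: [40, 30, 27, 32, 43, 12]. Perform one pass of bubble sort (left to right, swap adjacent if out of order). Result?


After one pass: [30, 27, 32, 40, 12, 43]


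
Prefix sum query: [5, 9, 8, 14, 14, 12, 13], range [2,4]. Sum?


Prefix sums: [0, 5, 14, 22, 36, 50, 62, 75]
Sum[2..4] = prefix[5] - prefix[2] = 50 - 14 = 36


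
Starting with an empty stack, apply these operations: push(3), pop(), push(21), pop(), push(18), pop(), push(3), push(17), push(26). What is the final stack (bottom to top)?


push(3) -> [3]
pop() returns 3 -> []
push(21) -> [21]
pop() returns 21 -> []
push(18) -> [18]
pop() returns 18 -> []
push(3) -> [3]
push(17) -> [3, 17]
push(26) -> [3, 17, 26]
Final stack (bottom to top): [3, 17, 26]


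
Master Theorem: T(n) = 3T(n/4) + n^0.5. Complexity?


a=3, b=4, c=0.5. log_4(3)=0.792 > c=0.5. Case 1: O(n^log_b(a)) = O(n^0.792)
Complexity: O(n^0.792)


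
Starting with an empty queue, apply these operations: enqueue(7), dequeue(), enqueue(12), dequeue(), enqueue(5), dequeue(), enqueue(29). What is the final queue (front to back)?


enqueue(7) -> [7]
dequeue() returns 7 -> []
enqueue(12) -> [12]
dequeue() returns 12 -> []
enqueue(5) -> [5]
dequeue() returns 5 -> []
enqueue(29) -> [29]
Final queue (front to back): [29]


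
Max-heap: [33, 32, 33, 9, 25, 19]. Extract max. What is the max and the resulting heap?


Max = 33
Replace root with last, heapify down
Resulting heap: [33, 32, 19, 9, 25]


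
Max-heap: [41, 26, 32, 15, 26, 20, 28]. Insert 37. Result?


Append 37: [41, 26, 32, 15, 26, 20, 28, 37]
Bubble up: swap idx 7(37) with idx 3(15); swap idx 3(37) with idx 1(26)
Result: [41, 37, 32, 26, 26, 20, 28, 15]


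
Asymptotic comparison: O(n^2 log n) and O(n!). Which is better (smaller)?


n^2 log n grows slower than factorial
O(n^2 log n) is asymptotically smaller; O(n!) grows faster


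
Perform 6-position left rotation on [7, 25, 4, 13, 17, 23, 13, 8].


Left rotate by 6: [13, 8, 7, 25, 4, 13, 17, 23]


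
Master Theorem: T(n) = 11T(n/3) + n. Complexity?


a=11, b=3, c=1. log_3(11)=2.183 > c=1. Case 1: O(n^log_b(a)) = O(n^2.183)
Complexity: O(n^2.183)


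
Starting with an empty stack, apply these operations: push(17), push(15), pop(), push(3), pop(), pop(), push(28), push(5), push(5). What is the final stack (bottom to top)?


push(17) -> [17]
push(15) -> [17, 15]
pop() returns 15 -> [17]
push(3) -> [17, 3]
pop() returns 3 -> [17]
pop() returns 17 -> []
push(28) -> [28]
push(5) -> [28, 5]
push(5) -> [28, 5, 5]
Final stack (bottom to top): [28, 5, 5]


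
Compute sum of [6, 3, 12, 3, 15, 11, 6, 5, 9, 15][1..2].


Prefix sums: [0, 6, 9, 21, 24, 39, 50, 56, 61, 70, 85]
Sum[1..2] = prefix[3] - prefix[1] = 21 - 6 = 15


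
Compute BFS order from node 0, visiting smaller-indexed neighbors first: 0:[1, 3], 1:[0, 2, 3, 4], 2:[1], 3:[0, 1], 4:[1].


BFS queue: start with [0]
Visit order: [0, 1, 3, 2, 4]


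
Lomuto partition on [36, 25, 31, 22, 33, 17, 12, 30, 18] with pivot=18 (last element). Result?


Elements <= 18 go left of pivot.
Result: [17, 12, 18, 22, 33, 36, 25, 30, 31], pivot at index 2


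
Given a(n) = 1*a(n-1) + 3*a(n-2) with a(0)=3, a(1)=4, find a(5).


Build bottom-up:
...a(3)=25, a(4)=64, a(5)=1*64+3*25=139


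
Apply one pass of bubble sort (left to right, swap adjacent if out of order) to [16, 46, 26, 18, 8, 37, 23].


After one pass: [16, 26, 18, 8, 37, 23, 46]


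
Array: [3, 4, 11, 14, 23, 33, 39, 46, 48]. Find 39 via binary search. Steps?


Search for 39:
[0,8] mid=4 arr[4]=23
[5,8] mid=6 arr[6]=39
Total: 2 comparisons


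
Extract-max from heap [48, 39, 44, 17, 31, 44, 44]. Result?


Max = 48
Replace root with last, heapify down
Resulting heap: [44, 39, 44, 17, 31, 44]


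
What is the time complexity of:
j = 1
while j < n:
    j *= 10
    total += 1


Per nesting level: O(log n) = O(log n)
Complexity: O(log n)


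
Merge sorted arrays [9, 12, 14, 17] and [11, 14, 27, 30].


Compare heads, take smaller each step.
Merged: [9, 11, 12, 14, 14, 17, 27, 30]


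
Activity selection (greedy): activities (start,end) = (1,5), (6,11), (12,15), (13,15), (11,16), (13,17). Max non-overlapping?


Greedy: pick earliest-ending, then skip overlaps.
Selected (3 activities): [(1, 5), (6, 11), (12, 15)]


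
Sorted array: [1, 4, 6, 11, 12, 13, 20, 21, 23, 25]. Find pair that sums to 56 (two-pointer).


Two pointers: lo=0, hi=9
No pair sums to 56


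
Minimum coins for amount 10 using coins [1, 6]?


dp[0]=0; dp[i]=1+min(dp[i-c] for c in coins)
...dp[5]=5, dp[6]=1, dp[7]=2, dp[8]=3, dp[9]=4, dp[10]=5
Minimum coins for 10 = 5


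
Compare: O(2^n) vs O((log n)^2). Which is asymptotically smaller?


polylogarithmic grows slower than exponential
O((log n)^2) is asymptotically smaller; O(2^n) grows faster


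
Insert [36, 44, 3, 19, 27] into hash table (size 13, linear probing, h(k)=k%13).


Insertions: 36->slot 10; 44->slot 5; 3->slot 3; 19->slot 6; 27->slot 1
Table: [None, 27, None, 3, None, 44, 19, None, None, None, 36, None, None]


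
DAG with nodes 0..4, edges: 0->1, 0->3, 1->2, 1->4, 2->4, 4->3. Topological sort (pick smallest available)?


Kahn's algorithm, process smallest node first
Order: [0, 1, 2, 4, 3]


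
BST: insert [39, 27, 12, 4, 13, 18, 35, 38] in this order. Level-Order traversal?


Root = 39; build tree by BST insertion.
Level-Order traversal: [39, 27, 12, 35, 4, 13, 38, 18]


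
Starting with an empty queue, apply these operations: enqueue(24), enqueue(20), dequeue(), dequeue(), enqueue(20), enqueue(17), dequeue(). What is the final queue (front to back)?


enqueue(24) -> [24]
enqueue(20) -> [24, 20]
dequeue() returns 24 -> [20]
dequeue() returns 20 -> []
enqueue(20) -> [20]
enqueue(17) -> [20, 17]
dequeue() returns 20 -> [17]
Final queue (front to back): [17]


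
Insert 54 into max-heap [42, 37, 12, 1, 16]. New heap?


Append 54: [42, 37, 12, 1, 16, 54]
Bubble up: swap idx 5(54) with idx 2(12); swap idx 2(54) with idx 0(42)
Result: [54, 37, 42, 1, 16, 12]


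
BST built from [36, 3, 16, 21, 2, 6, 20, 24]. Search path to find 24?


BST root = 36
Search for 24: compare at each node
Path: [36, 3, 16, 21, 24]


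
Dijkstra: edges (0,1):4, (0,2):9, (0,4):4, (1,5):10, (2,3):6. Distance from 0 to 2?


Dijkstra from 0:
Distances: {0: 0, 1: 4, 2: 9, 3: 15, 4: 4, 5: 14}
Shortest distance to 2 = 9, path = [0, 2]


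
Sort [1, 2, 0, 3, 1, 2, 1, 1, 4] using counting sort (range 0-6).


Count array: [1, 4, 2, 1, 1, 0, 0]
Reconstruct: [0, 1, 1, 1, 1, 2, 2, 3, 4]


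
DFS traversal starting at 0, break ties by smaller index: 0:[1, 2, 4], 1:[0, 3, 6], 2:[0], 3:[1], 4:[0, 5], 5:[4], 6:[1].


DFS stack-based: start with [0]
Visit order: [0, 1, 3, 6, 2, 4, 5]


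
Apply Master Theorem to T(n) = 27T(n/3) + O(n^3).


a=27, b=3, c=3. log_3(27)=3 = c=3. Case 2: O(n^c log n) = O(n^3 log n)
Complexity: O(n^3 log n)


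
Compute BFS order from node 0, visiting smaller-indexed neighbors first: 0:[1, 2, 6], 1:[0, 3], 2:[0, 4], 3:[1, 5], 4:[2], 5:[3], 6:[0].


BFS queue: start with [0]
Visit order: [0, 1, 2, 6, 3, 4, 5]


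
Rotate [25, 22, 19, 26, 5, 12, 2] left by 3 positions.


Left rotate by 3: [26, 5, 12, 2, 25, 22, 19]


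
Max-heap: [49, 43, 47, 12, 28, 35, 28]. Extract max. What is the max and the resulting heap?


Max = 49
Replace root with last, heapify down
Resulting heap: [47, 43, 35, 12, 28, 28]


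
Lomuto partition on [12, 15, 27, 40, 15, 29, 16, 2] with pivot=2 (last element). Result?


Elements <= 2 go left of pivot.
Result: [2, 15, 27, 40, 15, 29, 16, 12], pivot at index 0
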